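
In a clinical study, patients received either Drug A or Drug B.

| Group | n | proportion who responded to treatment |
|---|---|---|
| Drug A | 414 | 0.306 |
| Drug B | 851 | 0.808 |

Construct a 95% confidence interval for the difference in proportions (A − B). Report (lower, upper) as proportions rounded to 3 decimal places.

Each SE is √(p̂(1−p̂)/n): √(0.3060·0.6940/414) = 0.02265 and √(0.8080·0.1920/851) = 0.01350.
SE(p̂₁ − p̂₂) = √(SE₁² + SE₂²) = √(0.0005130225 + 0.00018225) = 0.02637, since the two samples are independent.
At 95% confidence z* = 1.960; margin = 1.960 × 0.02637 = 0.05169.
The difference is 0.3060 − 0.8080 = -0.5020, so the interval is -0.5020 ± 0.05169 = (-0.554, -0.450).

(-0.554, -0.450)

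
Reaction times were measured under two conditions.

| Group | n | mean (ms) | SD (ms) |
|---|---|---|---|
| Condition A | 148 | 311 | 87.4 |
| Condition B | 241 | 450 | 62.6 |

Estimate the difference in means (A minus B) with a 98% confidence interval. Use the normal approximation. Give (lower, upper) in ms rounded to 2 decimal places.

(-158.16, -119.84)

Per-group SEs: s₁/√n₁ = 87.4/√148 = 7.1842, s₂/√n₂ = 62.6/√241 = 4.0324.
Unpooled SE of the difference: √(51.61272964 + 16.26024976) = 8.2385.
Margin of error = z* · SE = 2.326 × 8.2385 = 19.1628.
x̄₁ − x̄₂ = 311 − 450 = -139.0000.
CI: -139.0000 ± 19.1628 = (-158.16, -119.84).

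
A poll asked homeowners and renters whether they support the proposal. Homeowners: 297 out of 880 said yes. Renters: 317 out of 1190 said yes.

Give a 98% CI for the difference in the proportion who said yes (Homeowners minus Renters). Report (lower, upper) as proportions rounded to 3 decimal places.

(0.024, 0.119)

First, p̂₁ = 297/880 = 0.3375; p̂₂ = 317/1190 = 0.2664.
The two standard errors are √(0.3375×0.6625/880) = 0.01594 and √(0.2664×0.7336/1190) = 0.01282.
Because the samples are independent, SE_diff = √(0.01594² + 0.01282²) = 0.02046.
Using z* = 2.326 for 98%, ME = 2.326 × 0.02046 = 0.04759.
p̂₁ − p̂₂ = 0.0711; interval 0.0711 ± 0.04759 gives (0.024, 0.119).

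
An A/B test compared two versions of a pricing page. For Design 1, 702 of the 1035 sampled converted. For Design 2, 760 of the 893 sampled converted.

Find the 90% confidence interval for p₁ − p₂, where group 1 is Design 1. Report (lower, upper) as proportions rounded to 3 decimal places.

(-0.204, -0.142)

First, p̂₁ = 702/1035 = 0.6783; p̂₂ = 760/893 = 0.8511.
The two standard errors are √(0.6783×0.3217/1035) = 0.01452 and √(0.8511×0.1489/893) = 0.01191.
Because the samples are independent, SE_diff = √(0.01452² + 0.01191²) = 0.01878.
Using z* = 1.645 for 90%, ME = 1.645 × 0.01878 = 0.03089.
p̂₁ − p̂₂ = -0.1728; interval -0.1728 ± 0.03089 gives (-0.204, -0.142).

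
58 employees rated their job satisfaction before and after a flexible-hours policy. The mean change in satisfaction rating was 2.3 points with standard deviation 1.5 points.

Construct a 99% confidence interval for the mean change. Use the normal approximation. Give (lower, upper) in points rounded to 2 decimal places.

This is a matched-pairs design, so SE = s_d/√n = 1.5/√58 = 0.1970.
Margin = 2.576 × 0.1970 = 0.5075; the interval is 2.3 ± 0.5075 = (1.79, 2.81).

(1.79, 2.81)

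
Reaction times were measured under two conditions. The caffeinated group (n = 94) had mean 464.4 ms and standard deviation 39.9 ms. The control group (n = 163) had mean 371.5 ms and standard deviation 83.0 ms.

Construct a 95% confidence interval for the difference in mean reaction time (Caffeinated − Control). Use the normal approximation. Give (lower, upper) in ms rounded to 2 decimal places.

(77.82, 107.98)

Per-group SEs: s₁/√n₁ = 39.9/√94 = 4.1154, s₂/√n₂ = 83.0/√163 = 6.5011.
Unpooled SE of the difference: √(16.93651716 + 42.26430121) = 7.6942.
Margin of error = z* · SE = 1.960 × 7.6942 = 15.0806.
x̄₁ − x̄₂ = 464.4 − 371.5 = 92.9000.
CI: 92.9000 ± 15.0806 = (77.82, 107.98).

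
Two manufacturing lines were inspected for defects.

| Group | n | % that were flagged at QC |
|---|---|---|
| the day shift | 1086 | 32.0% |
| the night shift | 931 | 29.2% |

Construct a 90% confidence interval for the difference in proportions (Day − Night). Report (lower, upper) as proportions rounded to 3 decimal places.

(-0.006, 0.062)

The two standard errors are √(0.3200×0.6800/1086) = 0.01416 and √(0.2920×0.7080/931) = 0.01490.
Because the samples are independent, SE_diff = √(0.01416² + 0.01490²) = 0.02056.
Using z* = 1.645 for 90%, ME = 1.645 × 0.02056 = 0.03382.
p̂₁ − p̂₂ = 0.0280; interval 0.0280 ± 0.03382 gives (-0.006, 0.062).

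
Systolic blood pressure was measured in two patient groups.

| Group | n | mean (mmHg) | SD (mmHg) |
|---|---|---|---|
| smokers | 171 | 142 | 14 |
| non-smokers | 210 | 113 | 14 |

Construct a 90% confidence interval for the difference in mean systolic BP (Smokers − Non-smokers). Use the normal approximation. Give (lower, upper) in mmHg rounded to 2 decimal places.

SE₁ = s₁/√n₁ = 14/√171 = 1.0706; SE₂ = 14/√210 = 0.9661.
Independent samples, unequal variances: SE_diff = √(SE₁² + SE₂²) = √(1.14618436 + 0.93334921) = 1.4421.
z* = 1.645, so margin of error = 1.645 × 1.4421 = 2.3723.
Difference in means = 142 − 113 = 29.0000.
29.0000 ± 2.3723 → (26.63, 31.37).

(26.63, 31.37)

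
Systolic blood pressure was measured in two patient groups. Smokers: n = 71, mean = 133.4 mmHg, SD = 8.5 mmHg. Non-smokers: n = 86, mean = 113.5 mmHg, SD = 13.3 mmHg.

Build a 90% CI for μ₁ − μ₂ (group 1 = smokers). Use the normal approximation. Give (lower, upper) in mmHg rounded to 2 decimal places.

Standard errors of each mean: 8.5/√71 = 1.0088 and 13.3/√86 = 1.4342.
SE(x̄₁ − x̄₂) = √(1.0088² + 1.4342²) = 1.7535 for independent samples with unequal variances.
With z* = 1.645, the margin is 1.645 × 1.7535 = 2.8845.
x̄₁ − x̄₂ = 133.4 − 113.5 = 19.9000; the interval is 19.9000 ± 2.8845 = (17.02, 22.78).

(17.02, 22.78)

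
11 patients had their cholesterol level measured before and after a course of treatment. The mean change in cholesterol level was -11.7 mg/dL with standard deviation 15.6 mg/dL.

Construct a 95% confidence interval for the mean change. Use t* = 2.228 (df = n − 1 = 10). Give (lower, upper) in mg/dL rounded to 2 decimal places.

(-22.18, -1.22)

This is a matched-pairs design, so SE = s_d/√n = 15.6/√11 = 4.7036.
Margin = 2.228 × 4.7036 = 10.4796; the interval is -11.7 ± 10.4796 = (-22.18, -1.22).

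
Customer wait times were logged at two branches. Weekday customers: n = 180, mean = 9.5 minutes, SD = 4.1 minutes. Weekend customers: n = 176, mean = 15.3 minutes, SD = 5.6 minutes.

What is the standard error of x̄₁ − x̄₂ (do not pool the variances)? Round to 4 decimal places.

0.5211

Standard errors of each mean: 4.1/√180 = 0.3056 and 5.6/√176 = 0.4221.
SE(x̄₁ − x̄₂) = √(0.3056² + 0.4221²) = 0.5211 for independent samples with unequal variances.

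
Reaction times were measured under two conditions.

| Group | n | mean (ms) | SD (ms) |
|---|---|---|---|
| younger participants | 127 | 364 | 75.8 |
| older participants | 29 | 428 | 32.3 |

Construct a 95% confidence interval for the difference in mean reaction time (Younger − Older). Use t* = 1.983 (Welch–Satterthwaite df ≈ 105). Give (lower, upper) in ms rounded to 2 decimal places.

SE₁ = s₁/√n₁ = 75.8/√127 = 6.7262; SE₂ = 32.3/√29 = 5.9980.
Independent samples, unequal variances: SE_diff = √(SE₁² + SE₂²) = √(45.24176644 + 35.976004) = 9.0121.
t* = 1.983, so margin of error = 1.983 × 9.0121 = 17.8710.
Difference in means = 364 − 428 = -64.0000.
-64.0000 ± 17.8710 → (-81.87, -46.13).

(-81.87, -46.13)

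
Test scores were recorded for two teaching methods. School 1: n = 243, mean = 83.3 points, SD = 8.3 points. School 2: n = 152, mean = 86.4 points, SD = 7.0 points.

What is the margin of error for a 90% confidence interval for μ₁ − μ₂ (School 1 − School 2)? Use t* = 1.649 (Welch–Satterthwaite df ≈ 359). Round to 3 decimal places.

SE₁ = s₁/√n₁ = 8.3/√243 = 0.5324; SE₂ = 7.0/√152 = 0.5678.
Independent samples, unequal variances: SE_diff = √(SE₁² + SE₂²) = √(0.28344976 + 0.32239684) = 0.7784.
t* = 1.649, so margin of error = 1.649 × 0.7784 = 1.2836.

1.284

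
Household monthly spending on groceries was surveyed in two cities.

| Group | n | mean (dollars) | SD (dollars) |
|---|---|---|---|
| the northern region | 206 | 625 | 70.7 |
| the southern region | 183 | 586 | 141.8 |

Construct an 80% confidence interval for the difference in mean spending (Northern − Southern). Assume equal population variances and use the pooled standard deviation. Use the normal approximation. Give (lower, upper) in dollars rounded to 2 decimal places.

(24.67, 53.33)

Pooled variance s_p² = [205·70.7² + 182·141.8²] / (206+183−2) = 12103.8970, so s_p = 110.0177.
SE_diff = s_p·√(1/n₁ + 1/n₂) = 110.0177·√(1/206 + 1/183) = 11.1758.
z* = 1.282; margin = 1.282 × 11.1758 = 14.3274.
Difference = 625 − 586 = 39.0000.
39.0000 ± 14.3274 → (24.67, 53.33).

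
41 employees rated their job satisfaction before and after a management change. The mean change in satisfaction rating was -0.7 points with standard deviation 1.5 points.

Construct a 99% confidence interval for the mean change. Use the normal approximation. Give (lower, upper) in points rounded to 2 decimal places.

This is a matched-pairs design, so SE = s_d/√n = 1.5/√41 = 0.2343.
Margin = 2.576 × 0.2343 = 0.6036; the interval is -0.7 ± 0.6036 = (-1.30, -0.10).

(-1.30, -0.10)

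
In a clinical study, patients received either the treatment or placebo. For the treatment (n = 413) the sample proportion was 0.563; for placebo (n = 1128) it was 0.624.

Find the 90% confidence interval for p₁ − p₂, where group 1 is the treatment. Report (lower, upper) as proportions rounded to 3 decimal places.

(-0.108, -0.014)

Each SE is √(p̂(1−p̂)/n): √(0.5630·0.4370/413) = 0.02441 and √(0.6240·0.3760/1128) = 0.01442.
SE(p̂₁ − p̂₂) = √(SE₁² + SE₂²) = √(0.0005958481 + 0.0002079364) = 0.02835, since the two samples are independent.
At 90% confidence z* = 1.645; margin = 1.645 × 0.02835 = 0.04664.
The difference is 0.5630 − 0.6240 = -0.0610, so the interval is -0.0610 ± 0.04664 = (-0.108, -0.014).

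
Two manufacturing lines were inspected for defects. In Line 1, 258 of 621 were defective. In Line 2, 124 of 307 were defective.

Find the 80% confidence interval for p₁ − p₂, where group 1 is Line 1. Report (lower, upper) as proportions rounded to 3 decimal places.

(-0.032, 0.056)

Sample proportions: 258/621 = 0.4155, 124/307 = 0.4039.
Each SE is √(p̂(1−p̂)/n): √(0.4155·0.5845/621) = 0.01978 and √(0.4039·0.5961/307) = 0.02800.
SE(p̂₁ − p̂₂) = √(SE₁² + SE₂²) = √(0.0003912484 + 0.000784) = 0.03428, since the two samples are independent.
At 80% confidence z* = 1.282; margin = 1.282 × 0.03428 = 0.04395.
The difference is 0.4155 − 0.4039 = 0.0116, so the interval is 0.0116 ± 0.04395 = (-0.032, 0.056).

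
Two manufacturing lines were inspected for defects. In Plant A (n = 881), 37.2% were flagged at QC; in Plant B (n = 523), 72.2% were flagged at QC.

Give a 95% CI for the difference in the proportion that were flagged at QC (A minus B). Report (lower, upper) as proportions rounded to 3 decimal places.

SE₁ = √(p̂₁(1−p̂₁)/n₁) = √(0.3720·0.6280/881) = 0.01628; SE₂ = √(0.7220·0.2780/523) = 0.01959.
Independent samples: SE of the difference = √(SE₁² + SE₂²) = √(0.0002650384 + 0.0003837681) = 0.02547.
z* for 95% confidence is 1.960, so the margin of error is 1.960 × 0.02547 = 0.04992.
Point estimate p̂₁ − p̂₂ = 0.3720 − 0.7220 = -0.3500.
-0.3500 ± 0.04992 → (-0.400, -0.300).

(-0.400, -0.300)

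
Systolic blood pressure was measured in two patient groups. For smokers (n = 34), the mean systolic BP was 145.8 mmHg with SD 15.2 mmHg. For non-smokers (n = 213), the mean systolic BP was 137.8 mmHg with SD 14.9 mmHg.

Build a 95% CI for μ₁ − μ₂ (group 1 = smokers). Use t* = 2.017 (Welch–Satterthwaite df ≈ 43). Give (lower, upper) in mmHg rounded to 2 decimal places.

(2.35, 13.65)

Per-group SEs: s₁/√n₁ = 15.2/√34 = 2.6068, s₂/√n₂ = 14.9/√213 = 1.0209.
Unpooled SE of the difference: √(6.79540624 + 1.04223681) = 2.7996.
Margin of error = t* · SE = 2.017 × 2.7996 = 5.6468.
x̄₁ − x̄₂ = 145.8 − 137.8 = 8.0000.
CI: 8.0000 ± 5.6468 = (2.35, 13.65).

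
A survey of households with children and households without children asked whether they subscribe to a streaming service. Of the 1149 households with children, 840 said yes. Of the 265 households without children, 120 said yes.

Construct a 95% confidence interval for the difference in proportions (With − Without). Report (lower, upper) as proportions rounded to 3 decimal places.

Sample proportions: 840/1149 = 0.7311, 120/265 = 0.4528.
Each SE is √(p̂(1−p̂)/n): √(0.7311·0.2689/1149) = 0.01308 and √(0.4528·0.5472/265) = 0.03058.
SE(p̂₁ − p̂₂) = √(SE₁² + SE₂²) = √(0.0001710864 + 0.0009351364) = 0.03326, since the two samples are independent.
At 95% confidence z* = 1.960; margin = 1.960 × 0.03326 = 0.06519.
The difference is 0.7311 − 0.4528 = 0.2783, so the interval is 0.2783 ± 0.06519 = (0.213, 0.343).

(0.213, 0.343)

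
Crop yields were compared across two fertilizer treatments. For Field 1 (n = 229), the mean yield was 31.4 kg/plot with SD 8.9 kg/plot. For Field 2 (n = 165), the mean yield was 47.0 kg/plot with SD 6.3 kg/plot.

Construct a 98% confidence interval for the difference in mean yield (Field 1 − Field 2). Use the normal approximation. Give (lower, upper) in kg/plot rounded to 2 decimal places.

(-17.38, -13.82)

Standard errors of each mean: 8.9/√229 = 0.5881 and 6.3/√165 = 0.4905.
SE(x̄₁ − x̄₂) = √(0.5881² + 0.4905²) = 0.7658 for independent samples with unequal variances.
With z* = 2.326, the margin is 2.326 × 0.7658 = 1.7813.
x̄₁ − x̄₂ = 31.4 − 47.0 = -15.6000; the interval is -15.6000 ± 1.7813 = (-17.38, -13.82).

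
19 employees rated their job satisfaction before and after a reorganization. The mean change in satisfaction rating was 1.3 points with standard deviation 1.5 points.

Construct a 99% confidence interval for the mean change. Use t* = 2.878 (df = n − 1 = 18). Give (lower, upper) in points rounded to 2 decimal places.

(0.31, 2.29)

Paired design: SE = s_d/√n = 1.5/√19 = 0.3441.
t* = 2.878; margin of error = 2.878 × 0.3441 = 0.9903.
1.3 ± 0.9903 → (0.31, 2.29).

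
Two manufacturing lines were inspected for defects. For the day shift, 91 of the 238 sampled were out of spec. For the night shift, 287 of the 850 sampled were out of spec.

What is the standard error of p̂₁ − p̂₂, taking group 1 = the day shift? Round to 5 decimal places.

Sample proportions: 91/238 = 0.3824, 287/850 = 0.3376.
Each SE is √(p̂(1−p̂)/n): √(0.3824·0.6176/238) = 0.03150 and √(0.3376·0.6624/850) = 0.01622.
SE(p̂₁ − p̂₂) = √(SE₁² + SE₂²) = √(0.00099225 + 0.0002630884) = 0.03543, since the two samples are independent.

0.03543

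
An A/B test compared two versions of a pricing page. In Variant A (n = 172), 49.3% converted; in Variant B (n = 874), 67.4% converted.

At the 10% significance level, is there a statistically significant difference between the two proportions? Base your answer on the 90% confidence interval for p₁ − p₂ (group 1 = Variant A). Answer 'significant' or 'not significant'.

Each SE is √(p̂(1−p̂)/n): √(0.4930·0.5070/172) = 0.03812 and √(0.6740·0.3260/874) = 0.01586.
SE(p̂₁ − p̂₂) = √(SE₁² + SE₂²) = √(0.0014531344 + 0.0002515396) = 0.04129, since the two samples are independent.
At 90% confidence z* = 1.645; margin = 1.645 × 0.04129 = 0.06792.
The difference is 0.4930 − 0.6740 = -0.1810, so the interval is -0.1810 ± 0.06792 = (-0.24892, -0.11308).
The interval (-0.24892, -0.11308) does not contain 0, so the difference is significant.

significant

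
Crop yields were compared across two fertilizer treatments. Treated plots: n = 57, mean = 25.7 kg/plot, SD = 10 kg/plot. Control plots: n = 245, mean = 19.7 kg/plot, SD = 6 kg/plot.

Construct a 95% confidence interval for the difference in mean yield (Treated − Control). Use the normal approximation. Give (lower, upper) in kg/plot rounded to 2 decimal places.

(3.30, 8.70)

SE₁ = s₁/√n₁ = 10/√57 = 1.3245; SE₂ = 6/√245 = 0.3833.
Independent samples, unequal variances: SE_diff = √(SE₁² + SE₂²) = √(1.75430025 + 0.14691889) = 1.3788.
z* = 1.960, so margin of error = 1.960 × 1.3788 = 2.7024.
Difference in means = 25.7 − 19.7 = 6.0000.
6.0000 ± 2.7024 → (3.30, 8.70).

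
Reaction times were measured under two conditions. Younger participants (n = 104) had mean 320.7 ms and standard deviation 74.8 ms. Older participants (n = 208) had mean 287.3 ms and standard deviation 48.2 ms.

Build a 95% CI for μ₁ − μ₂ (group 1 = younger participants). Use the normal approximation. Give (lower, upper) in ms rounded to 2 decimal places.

Standard errors of each mean: 74.8/√104 = 7.3347 and 48.2/√208 = 3.3421.
SE(x̄₁ − x̄₂) = √(7.3347² + 3.3421²) = 8.0602 for independent samples with unequal variances.
With z* = 1.960, the margin is 1.960 × 8.0602 = 15.7980.
x̄₁ − x̄₂ = 320.7 − 287.3 = 33.4000; the interval is 33.4000 ± 15.7980 = (17.60, 49.20).

(17.60, 49.20)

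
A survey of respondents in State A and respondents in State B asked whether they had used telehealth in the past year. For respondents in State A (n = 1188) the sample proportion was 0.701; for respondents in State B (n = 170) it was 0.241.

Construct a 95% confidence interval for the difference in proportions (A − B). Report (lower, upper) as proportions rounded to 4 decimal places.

Each SE is √(p̂(1−p̂)/n): √(0.7010·0.2990/1188) = 0.01328 and √(0.2410·0.7590/170) = 0.03280.
SE(p̂₁ − p̂₂) = √(SE₁² + SE₂²) = √(0.0001763584 + 0.00107584) = 0.03539, since the two samples are independent.
At 95% confidence z* = 1.960; margin = 1.960 × 0.03539 = 0.06936.
The difference is 0.7010 − 0.2410 = 0.4600, so the interval is 0.4600 ± 0.06936 = (0.3906, 0.5294).

(0.3906, 0.5294)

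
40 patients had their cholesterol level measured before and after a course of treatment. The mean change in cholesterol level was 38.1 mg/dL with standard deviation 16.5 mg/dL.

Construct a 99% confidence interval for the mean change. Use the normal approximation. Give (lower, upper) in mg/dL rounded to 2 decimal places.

This is a matched-pairs design, so SE = s_d/√n = 16.5/√40 = 2.6089.
Margin = 2.576 × 2.6089 = 6.7205; the interval is 38.1 ± 6.7205 = (31.38, 44.82).

(31.38, 44.82)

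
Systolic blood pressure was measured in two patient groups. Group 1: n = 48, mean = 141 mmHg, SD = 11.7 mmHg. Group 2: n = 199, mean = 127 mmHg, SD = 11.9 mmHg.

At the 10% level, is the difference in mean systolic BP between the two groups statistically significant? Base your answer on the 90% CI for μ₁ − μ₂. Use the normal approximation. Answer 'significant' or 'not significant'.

significant

Standard errors of each mean: 11.7/√48 = 1.6887 and 11.9/√199 = 0.8436.
SE(x̄₁ − x̄₂) = √(1.6887² + 0.8436²) = 1.8877 for independent samples with unequal variances.
With z* = 1.645, the margin is 1.645 × 1.8877 = 3.1053.
x̄₁ − x̄₂ = 141 − 127 = 14.0000; the interval is 14.0000 ± 3.1053 = (10.8947, 17.1053).
The interval (10.8947, 17.1053) does not contain 0, so the difference is significant.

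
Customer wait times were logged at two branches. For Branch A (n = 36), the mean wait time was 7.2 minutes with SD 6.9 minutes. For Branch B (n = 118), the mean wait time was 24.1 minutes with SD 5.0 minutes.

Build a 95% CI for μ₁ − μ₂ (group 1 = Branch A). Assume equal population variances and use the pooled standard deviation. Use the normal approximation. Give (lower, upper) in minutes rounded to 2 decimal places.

(-18.95, -14.85)

s_p = √[((n₁−1)s₁² + (n₂−1)s₂²)/(n₁+n₂−2)] = √[(35·6.9² + 117·5.0²)/152] = 5.4960.
SE = 5.4960·√(1/36 + 1/118) = 1.0464.
With z* = 1.960, margin = 1.960 × 1.0464 = 2.0509.
x̄₁ − x̄₂ = 7.2 − 24.1 = -16.9000; interval -16.9000 ± 2.0509 = (-18.95, -14.85).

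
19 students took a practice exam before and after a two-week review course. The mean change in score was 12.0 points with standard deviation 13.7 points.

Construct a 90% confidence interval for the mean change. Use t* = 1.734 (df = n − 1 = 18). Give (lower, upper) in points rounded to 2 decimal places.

This is a matched-pairs design, so SE = s_d/√n = 13.7/√19 = 3.1430.
Margin = 1.734 × 3.1430 = 5.4500; the interval is 12.0 ± 5.4500 = (6.55, 17.45).

(6.55, 17.45)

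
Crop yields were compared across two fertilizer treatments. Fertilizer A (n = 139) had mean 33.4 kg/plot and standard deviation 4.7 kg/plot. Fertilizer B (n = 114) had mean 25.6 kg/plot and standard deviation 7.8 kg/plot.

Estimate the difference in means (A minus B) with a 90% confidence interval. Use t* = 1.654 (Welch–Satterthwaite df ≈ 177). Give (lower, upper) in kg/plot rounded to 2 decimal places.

Standard errors of each mean: 4.7/√139 = 0.3986 and 7.8/√114 = 0.7305.
SE(x̄₁ − x̄₂) = √(0.3986² + 0.7305²) = 0.8322 for independent samples with unequal variances.
With t* = 1.654, the margin is 1.654 × 0.8322 = 1.3765.
x̄₁ − x̄₂ = 33.4 − 25.6 = 7.8000; the interval is 7.8000 ± 1.3765 = (6.42, 9.18).

(6.42, 9.18)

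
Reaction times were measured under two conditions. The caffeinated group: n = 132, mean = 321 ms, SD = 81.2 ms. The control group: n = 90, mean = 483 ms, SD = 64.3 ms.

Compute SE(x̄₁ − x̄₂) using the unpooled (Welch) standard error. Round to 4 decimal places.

9.7923

Standard errors of each mean: 81.2/√132 = 7.0676 and 64.3/√90 = 6.7778.
SE(x̄₁ − x̄₂) = √(7.0676² + 6.7778²) = 9.7923 for independent samples with unequal variances.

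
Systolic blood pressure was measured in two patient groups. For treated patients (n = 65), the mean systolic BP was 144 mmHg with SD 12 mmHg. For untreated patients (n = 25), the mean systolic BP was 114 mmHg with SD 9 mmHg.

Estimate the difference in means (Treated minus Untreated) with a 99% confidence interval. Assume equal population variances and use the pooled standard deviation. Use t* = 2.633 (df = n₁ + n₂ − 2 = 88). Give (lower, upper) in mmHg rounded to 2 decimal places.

s_p = √[((n₁−1)s₁² + (n₂−1)s₂²)/(n₁+n₂−2)] = √[(64·12² + 24·9²)/88] = 11.2614.
SE = 11.2614·√(1/65 + 1/25) = 2.6503.
With t* = 2.633, margin = 2.633 × 2.6503 = 6.9782.
x̄₁ − x̄₂ = 144 − 114 = 30.0000; interval 30.0000 ± 6.9782 = (23.02, 36.98).

(23.02, 36.98)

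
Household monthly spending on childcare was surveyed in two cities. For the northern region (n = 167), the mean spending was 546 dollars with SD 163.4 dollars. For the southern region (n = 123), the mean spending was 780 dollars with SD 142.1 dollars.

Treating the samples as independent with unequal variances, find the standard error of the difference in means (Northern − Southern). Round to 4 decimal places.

18.0012

Per-group SEs: s₁/√n₁ = 163.4/√167 = 12.6443, s₂/√n₂ = 142.1/√123 = 12.8127.
Unpooled SE of the difference: √(159.87832249 + 164.16528129) = 18.0012.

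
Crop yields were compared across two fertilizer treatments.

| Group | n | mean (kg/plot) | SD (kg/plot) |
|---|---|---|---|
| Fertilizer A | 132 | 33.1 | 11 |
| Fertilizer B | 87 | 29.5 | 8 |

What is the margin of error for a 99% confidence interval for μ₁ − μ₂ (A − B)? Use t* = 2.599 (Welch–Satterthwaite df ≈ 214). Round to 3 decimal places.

3.341

SE₁ = s₁/√n₁ = 11/√132 = 0.9574; SE₂ = 8/√87 = 0.8577.
Independent samples, unequal variances: SE_diff = √(SE₁² + SE₂²) = √(0.91661476 + 0.73564929) = 1.2854.
t* = 2.599, so margin of error = 2.599 × 1.2854 = 3.3408.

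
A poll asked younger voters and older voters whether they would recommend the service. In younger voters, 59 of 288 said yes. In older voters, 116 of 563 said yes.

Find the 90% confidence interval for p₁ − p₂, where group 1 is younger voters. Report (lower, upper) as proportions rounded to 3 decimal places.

First, p̂₁ = 59/288 = 0.2049; p̂₂ = 116/563 = 0.2060.
The two standard errors are √(0.2049×0.7951/288) = 0.02378 and √(0.2060×0.7940/563) = 0.01704.
Because the samples are independent, SE_diff = √(0.02378² + 0.01704²) = 0.02925.
Using z* = 1.645 for 90%, ME = 1.645 × 0.02925 = 0.04812.
p̂₁ − p̂₂ = -0.0011; interval -0.0011 ± 0.04812 gives (-0.049, 0.047).

(-0.049, 0.047)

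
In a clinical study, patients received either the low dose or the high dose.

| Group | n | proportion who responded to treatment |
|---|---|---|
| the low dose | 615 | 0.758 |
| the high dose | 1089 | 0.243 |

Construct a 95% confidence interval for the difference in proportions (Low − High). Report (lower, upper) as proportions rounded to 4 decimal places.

Each SE is √(p̂(1−p̂)/n): √(0.7580·0.2420/615) = 0.01727 and √(0.2430·0.7570/1089) = 0.01300.
SE(p̂₁ − p̂₂) = √(SE₁² + SE₂²) = √(0.0002982529 + 0.000169) = 0.02162, since the two samples are independent.
At 95% confidence z* = 1.960; margin = 1.960 × 0.02162 = 0.04238.
The difference is 0.7580 − 0.2430 = 0.5150, so the interval is 0.5150 ± 0.04238 = (0.4726, 0.5574).

(0.4726, 0.5574)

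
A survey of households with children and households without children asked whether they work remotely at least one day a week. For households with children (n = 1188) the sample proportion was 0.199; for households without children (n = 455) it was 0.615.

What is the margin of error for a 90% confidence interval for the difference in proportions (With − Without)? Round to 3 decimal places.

Each SE is √(p̂(1−p̂)/n): √(0.1990·0.8010/1188) = 0.01158 and √(0.6150·0.3850/455) = 0.02281.
SE(p̂₁ − p̂₂) = √(SE₁² + SE₂²) = √(0.0001340964 + 0.0005202961) = 0.02558, since the two samples are independent.
At 90% confidence z* = 1.645; margin = 1.645 × 0.02558 = 0.04208.

0.042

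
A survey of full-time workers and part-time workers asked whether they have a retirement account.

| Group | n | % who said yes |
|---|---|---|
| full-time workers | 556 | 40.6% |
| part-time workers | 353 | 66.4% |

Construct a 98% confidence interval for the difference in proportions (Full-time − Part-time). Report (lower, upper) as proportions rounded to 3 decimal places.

Each SE is √(p̂(1−p̂)/n): √(0.4060·0.5940/556) = 0.02083 and √(0.6640·0.3360/353) = 0.02514.
SE(p̂₁ − p̂₂) = √(SE₁² + SE₂²) = √(0.0004338889 + 0.0006320196) = 0.03265, since the two samples are independent.
At 98% confidence z* = 2.326; margin = 2.326 × 0.03265 = 0.07594.
The difference is 0.4060 − 0.6640 = -0.2580, so the interval is -0.2580 ± 0.07594 = (-0.334, -0.182).

(-0.334, -0.182)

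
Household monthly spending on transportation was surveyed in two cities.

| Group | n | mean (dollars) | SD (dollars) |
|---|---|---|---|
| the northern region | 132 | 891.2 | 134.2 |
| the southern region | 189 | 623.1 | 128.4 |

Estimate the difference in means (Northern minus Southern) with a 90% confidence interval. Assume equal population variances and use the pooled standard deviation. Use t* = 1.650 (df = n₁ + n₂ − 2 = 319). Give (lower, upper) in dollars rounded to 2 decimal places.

Pooled variance s_p² = [131·134.2² + 188·128.4²] / (132+189−2) = 17112.0255, so s_p = 130.8129.
SE_diff = s_p·√(1/n₁ + 1/n₂) = 130.8129·√(1/132 + 1/189) = 14.8383.
t* = 1.650; margin = 1.650 × 14.8383 = 24.4832.
Difference = 891.2 − 623.1 = 268.1000.
268.1000 ± 24.4832 → (243.62, 292.58).

(243.62, 292.58)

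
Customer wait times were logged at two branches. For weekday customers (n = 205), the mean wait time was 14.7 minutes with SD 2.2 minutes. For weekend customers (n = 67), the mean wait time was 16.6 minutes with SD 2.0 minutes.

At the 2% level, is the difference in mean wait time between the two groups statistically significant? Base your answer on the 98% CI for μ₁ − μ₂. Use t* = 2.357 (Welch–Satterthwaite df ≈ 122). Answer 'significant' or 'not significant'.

SE₁ = s₁/√n₁ = 2.2/√205 = 0.1537; SE₂ = 2.0/√67 = 0.2443.
Independent samples, unequal variances: SE_diff = √(SE₁² + SE₂²) = √(0.02362369 + 0.05968249) = 0.2886.
t* = 2.357, so margin of error = 2.357 × 0.2886 = 0.6802.
Difference in means = 14.7 − 16.6 = -1.9000.
-1.9000 ± 0.6802 → (-2.5802, -1.2198).
The interval (-2.5802, -1.2198) does not contain 0, so the difference is significant.

significant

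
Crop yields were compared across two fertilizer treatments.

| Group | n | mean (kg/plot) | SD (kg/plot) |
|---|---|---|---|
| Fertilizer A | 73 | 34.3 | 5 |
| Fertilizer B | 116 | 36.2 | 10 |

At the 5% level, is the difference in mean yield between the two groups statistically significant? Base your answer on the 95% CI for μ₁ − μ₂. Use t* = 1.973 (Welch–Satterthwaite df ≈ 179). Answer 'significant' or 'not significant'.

not significant

SE₁ = s₁/√n₁ = 5/√73 = 0.5852; SE₂ = 10/√116 = 0.9285.
Independent samples, unequal variances: SE_diff = √(SE₁² + SE₂²) = √(0.34245904 + 0.86211225) = 1.0975.
t* = 1.973, so margin of error = 1.973 × 1.0975 = 2.1654.
Difference in means = 34.3 − 36.2 = -1.9000.
-1.9000 ± 2.1654 → (-4.0654, 0.2654).
The interval (-4.0654, 0.2654) contains 0, so the difference is not significant.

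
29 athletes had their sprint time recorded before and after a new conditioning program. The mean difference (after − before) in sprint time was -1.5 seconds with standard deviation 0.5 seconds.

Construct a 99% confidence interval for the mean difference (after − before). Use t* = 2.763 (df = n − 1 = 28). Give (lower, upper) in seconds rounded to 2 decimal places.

(-1.76, -1.24)

Paired design: SE = s_d/√n = 0.5/√29 = 0.0928.
t* = 2.763; margin of error = 2.763 × 0.0928 = 0.2564.
-1.5 ± 0.2564 → (-1.76, -1.24).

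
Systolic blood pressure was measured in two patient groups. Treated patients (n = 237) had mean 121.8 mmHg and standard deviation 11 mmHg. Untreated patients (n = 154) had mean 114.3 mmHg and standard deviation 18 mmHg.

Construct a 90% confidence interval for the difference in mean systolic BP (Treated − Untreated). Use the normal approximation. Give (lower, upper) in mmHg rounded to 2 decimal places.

SE₁ = s₁/√n₁ = 11/√237 = 0.7145; SE₂ = 18/√154 = 1.4505.
Independent samples, unequal variances: SE_diff = √(SE₁² + SE₂²) = √(0.51051025 + 2.10395025) = 1.6169.
z* = 1.645, so margin of error = 1.645 × 1.6169 = 2.6598.
Difference in means = 121.8 − 114.3 = 7.5000.
7.5000 ± 2.6598 → (4.84, 10.16).

(4.84, 10.16)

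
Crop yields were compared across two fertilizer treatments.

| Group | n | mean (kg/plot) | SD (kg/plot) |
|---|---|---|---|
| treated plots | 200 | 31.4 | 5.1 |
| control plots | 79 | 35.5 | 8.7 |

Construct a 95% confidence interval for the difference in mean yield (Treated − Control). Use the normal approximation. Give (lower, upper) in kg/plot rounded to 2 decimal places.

(-6.14, -2.06)

Standard errors of each mean: 5.1/√200 = 0.3606 and 8.7/√79 = 0.9788.
SE(x̄₁ − x̄₂) = √(0.3606² + 0.9788²) = 1.0431 for independent samples with unequal variances.
With z* = 1.960, the margin is 1.960 × 1.0431 = 2.0445.
x̄₁ − x̄₂ = 31.4 − 35.5 = -4.1000; the interval is -4.1000 ± 2.0445 = (-6.14, -2.06).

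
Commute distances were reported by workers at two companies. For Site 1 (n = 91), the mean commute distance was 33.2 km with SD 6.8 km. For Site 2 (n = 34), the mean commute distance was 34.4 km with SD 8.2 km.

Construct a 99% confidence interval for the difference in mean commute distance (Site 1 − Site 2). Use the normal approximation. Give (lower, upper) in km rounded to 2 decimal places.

SE₁ = s₁/√n₁ = 6.8/√91 = 0.7128; SE₂ = 8.2/√34 = 1.4063.
Independent samples, unequal variances: SE_diff = √(SE₁² + SE₂²) = √(0.50808384 + 1.97767969) = 1.5766.
z* = 2.576, so margin of error = 2.576 × 1.5766 = 4.0613.
Difference in means = 33.2 − 34.4 = -1.2000.
-1.2000 ± 4.0613 → (-5.26, 2.86).

(-5.26, 2.86)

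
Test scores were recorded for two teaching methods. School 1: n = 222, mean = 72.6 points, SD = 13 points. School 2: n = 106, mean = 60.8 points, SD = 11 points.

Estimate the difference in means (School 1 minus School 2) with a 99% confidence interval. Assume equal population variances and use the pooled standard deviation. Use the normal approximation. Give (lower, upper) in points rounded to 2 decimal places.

(8.03, 15.57)

Pooled variance s_p² = [221·13² + 105·11²] / (222+106−2) = 153.5399, so s_p = 12.3911.
SE_diff = s_p·√(1/n₁ + 1/n₂) = 12.3911·√(1/222 + 1/106) = 1.4629.
z* = 2.576; margin = 2.576 × 1.4629 = 3.7684.
Difference = 72.6 − 60.8 = 11.8000.
11.8000 ± 3.7684 → (8.03, 15.57).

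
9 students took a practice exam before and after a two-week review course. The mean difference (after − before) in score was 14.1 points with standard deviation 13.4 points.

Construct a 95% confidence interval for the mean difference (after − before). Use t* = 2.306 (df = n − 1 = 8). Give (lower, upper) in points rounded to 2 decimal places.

Paired design: SE = s_d/√n = 13.4/√9 = 4.4667.
t* = 2.306; margin of error = 2.306 × 4.4667 = 10.3002.
14.1 ± 10.3002 → (3.80, 24.40).

(3.80, 24.40)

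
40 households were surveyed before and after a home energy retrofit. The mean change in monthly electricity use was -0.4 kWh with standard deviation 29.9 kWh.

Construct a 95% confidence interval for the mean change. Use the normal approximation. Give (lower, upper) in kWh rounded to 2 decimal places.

Paired design: SE = s_d/√n = 29.9/√40 = 4.7276.
z* = 1.960; margin of error = 1.960 × 4.7276 = 9.2661.
-0.4 ± 9.2661 → (-9.67, 8.87).

(-9.67, 8.87)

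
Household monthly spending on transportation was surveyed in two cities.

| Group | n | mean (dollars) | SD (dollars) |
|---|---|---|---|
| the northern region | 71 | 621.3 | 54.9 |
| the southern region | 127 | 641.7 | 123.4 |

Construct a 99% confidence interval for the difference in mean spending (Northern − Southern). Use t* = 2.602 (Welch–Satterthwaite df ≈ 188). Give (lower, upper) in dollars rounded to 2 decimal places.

SE₁ = s₁/√n₁ = 54.9/√71 = 6.5154; SE₂ = 123.4/√127 = 10.9500.
Independent samples, unequal variances: SE_diff = √(SE₁² + SE₂²) = √(42.45043716 + 119.9025) = 12.7418.
t* = 2.602, so margin of error = 2.602 × 12.7418 = 33.1542.
Difference in means = 621.3 − 641.7 = -20.4000.
-20.4000 ± 33.1542 → (-53.55, 12.75).

(-53.55, 12.75)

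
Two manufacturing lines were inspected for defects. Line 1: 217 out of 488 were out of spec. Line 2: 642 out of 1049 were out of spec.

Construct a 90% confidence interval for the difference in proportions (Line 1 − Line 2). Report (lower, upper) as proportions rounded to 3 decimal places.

Sample proportions: 217/488 = 0.4447, 642/1049 = 0.6120.
Each SE is √(p̂(1−p̂)/n): √(0.4447·0.5553/488) = 0.02250 and √(0.6120·0.3880/1049) = 0.01505.
SE(p̂₁ − p̂₂) = √(SE₁² + SE₂²) = √(0.00050625 + 0.0002265025) = 0.02707, since the two samples are independent.
At 90% confidence z* = 1.645; margin = 1.645 × 0.02707 = 0.04453.
The difference is 0.4447 − 0.6120 = -0.1673, so the interval is -0.1673 ± 0.04453 = (-0.212, -0.123).

(-0.212, -0.123)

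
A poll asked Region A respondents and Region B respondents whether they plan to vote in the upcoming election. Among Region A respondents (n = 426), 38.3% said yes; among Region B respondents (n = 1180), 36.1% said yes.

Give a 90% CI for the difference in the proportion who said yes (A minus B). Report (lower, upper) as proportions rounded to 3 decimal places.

Each SE is √(p̂(1−p̂)/n): √(0.3830·0.6170/426) = 0.02355 and √(0.3610·0.6390/1180) = 0.01398.
SE(p̂₁ − p̂₂) = √(SE₁² + SE₂²) = √(0.0005546025 + 0.0001954404) = 0.02739, since the two samples are independent.
At 90% confidence z* = 1.645; margin = 1.645 × 0.02739 = 0.04506.
The difference is 0.3830 − 0.3610 = 0.0220, so the interval is 0.0220 ± 0.04506 = (-0.023, 0.067).

(-0.023, 0.067)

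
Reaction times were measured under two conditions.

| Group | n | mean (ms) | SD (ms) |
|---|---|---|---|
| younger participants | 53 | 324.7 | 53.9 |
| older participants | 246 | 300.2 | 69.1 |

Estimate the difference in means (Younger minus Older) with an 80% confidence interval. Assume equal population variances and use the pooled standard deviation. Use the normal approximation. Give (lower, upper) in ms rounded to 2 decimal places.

(11.55, 37.45)

s_p = √[((n₁−1)s₁² + (n₂−1)s₂²)/(n₁+n₂−2)] = √[(52·53.9² + 245·69.1²)/297] = 66.6894.
SE = 66.6894·√(1/53 + 1/246) = 10.0992.
With z* = 1.282, margin = 1.282 × 10.0992 = 12.9472.
x̄₁ − x̄₂ = 324.7 − 300.2 = 24.5000; interval 24.5000 ± 12.9472 = (11.55, 37.45).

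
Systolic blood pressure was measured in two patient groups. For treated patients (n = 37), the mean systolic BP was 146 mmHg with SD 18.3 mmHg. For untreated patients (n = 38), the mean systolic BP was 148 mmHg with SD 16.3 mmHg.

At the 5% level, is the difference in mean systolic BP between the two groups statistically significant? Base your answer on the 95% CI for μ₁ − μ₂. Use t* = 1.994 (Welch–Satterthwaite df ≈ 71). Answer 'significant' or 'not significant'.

Per-group SEs: s₁/√n₁ = 18.3/√37 = 3.0085, s₂/√n₂ = 16.3/√38 = 2.6442.
Unpooled SE of the difference: √(9.05107225 + 6.99179364) = 4.0054.
Margin of error = t* · SE = 1.994 × 4.0054 = 7.9868.
x̄₁ − x̄₂ = 146 − 148 = -2.0000.
CI: -2.0000 ± 7.9868 = (-9.9868, 5.9868).
The interval (-9.9868, 5.9868) contains 0, so the difference is not significant.

not significant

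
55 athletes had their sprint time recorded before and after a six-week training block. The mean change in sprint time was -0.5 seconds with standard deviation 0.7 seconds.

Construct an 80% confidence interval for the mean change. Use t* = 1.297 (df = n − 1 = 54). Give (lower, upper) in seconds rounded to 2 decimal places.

(-0.62, -0.38)

Paired design: SE = s_d/√n = 0.7/√55 = 0.0944.
t* = 1.297; margin of error = 1.297 × 0.0944 = 0.1224.
-0.5 ± 0.1224 → (-0.62, -0.38).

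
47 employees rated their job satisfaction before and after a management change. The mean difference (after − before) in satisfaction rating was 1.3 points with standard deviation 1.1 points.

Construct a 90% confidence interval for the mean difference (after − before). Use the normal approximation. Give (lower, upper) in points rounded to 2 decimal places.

(1.04, 1.56)

Paired design: SE = s_d/√n = 1.1/√47 = 0.1605.
z* = 1.645; margin of error = 1.645 × 0.1605 = 0.2640.
1.3 ± 0.2640 → (1.04, 1.56).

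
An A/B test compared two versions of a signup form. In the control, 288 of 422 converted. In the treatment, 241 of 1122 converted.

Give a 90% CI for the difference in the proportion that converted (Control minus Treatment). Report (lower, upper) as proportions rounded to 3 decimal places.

Sample proportions: 288/422 = 0.6825, 241/1122 = 0.2148.
Each SE is √(p̂(1−p̂)/n): √(0.6825·0.3175/422) = 0.02266 and √(0.2148·0.7852/1122) = 0.01226.
SE(p̂₁ − p̂₂) = √(SE₁² + SE₂²) = √(0.0005134756 + 0.0001503076) = 0.02576, since the two samples are independent.
At 90% confidence z* = 1.645; margin = 1.645 × 0.02576 = 0.04238.
The difference is 0.6825 − 0.2148 = 0.4677, so the interval is 0.4677 ± 0.04238 = (0.425, 0.510).

(0.425, 0.510)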